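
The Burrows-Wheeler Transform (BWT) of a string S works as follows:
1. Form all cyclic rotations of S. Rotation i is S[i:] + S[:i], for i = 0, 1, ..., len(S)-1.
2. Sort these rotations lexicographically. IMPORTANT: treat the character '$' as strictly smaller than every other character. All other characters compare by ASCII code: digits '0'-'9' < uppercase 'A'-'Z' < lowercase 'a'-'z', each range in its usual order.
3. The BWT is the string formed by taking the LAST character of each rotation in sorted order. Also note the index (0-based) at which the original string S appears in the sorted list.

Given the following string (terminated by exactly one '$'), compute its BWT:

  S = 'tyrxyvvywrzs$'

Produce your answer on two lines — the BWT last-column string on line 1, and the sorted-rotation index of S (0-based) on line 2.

All 13 rotations (rotation i = S[i:]+S[:i]):
  rot[0] = tyrxyvvywrzs$
  rot[1] = yrxyvvywrzs$t
  rot[2] = rxyvvywrzs$ty
  rot[3] = xyvvywrzs$tyr
  rot[4] = yvvywrzs$tyrx
  rot[5] = vvywrzs$tyrxy
  rot[6] = vywrzs$tyrxyv
  rot[7] = ywrzs$tyrxyvv
  rot[8] = wrzs$tyrxyvvy
  rot[9] = rzs$tyrxyvvyw
  rot[10] = zs$tyrxyvvywr
  rot[11] = s$tyrxyvvywrz
  rot[12] = $tyrxyvvywrzs
Sorted (with $ < everything):
  sorted[0] = $tyrxyvvywrzs  (last char: 's')
  sorted[1] = rxyvvywrzs$ty  (last char: 'y')
  sorted[2] = rzs$tyrxyvvyw  (last char: 'w')
  sorted[3] = s$tyrxyvvywrz  (last char: 'z')
  sorted[4] = tyrxyvvywrzs$  (last char: '$')
  sorted[5] = vvywrzs$tyrxy  (last char: 'y')
  sorted[6] = vywrzs$tyrxyv  (last char: 'v')
  sorted[7] = wrzs$tyrxyvvy  (last char: 'y')
  sorted[8] = xyvvywrzs$tyr  (last char: 'r')
  sorted[9] = yrxyvvywrzs$t  (last char: 't')
  sorted[10] = yvvywrzs$tyrx  (last char: 'x')
  sorted[11] = ywrzs$tyrxyvv  (last char: 'v')
  sorted[12] = zs$tyrxyvvywr  (last char: 'r')
Last column: sywz$yvyrtxvr
Original string S is at sorted index 4

Answer: sywz$yvyrtxvr
4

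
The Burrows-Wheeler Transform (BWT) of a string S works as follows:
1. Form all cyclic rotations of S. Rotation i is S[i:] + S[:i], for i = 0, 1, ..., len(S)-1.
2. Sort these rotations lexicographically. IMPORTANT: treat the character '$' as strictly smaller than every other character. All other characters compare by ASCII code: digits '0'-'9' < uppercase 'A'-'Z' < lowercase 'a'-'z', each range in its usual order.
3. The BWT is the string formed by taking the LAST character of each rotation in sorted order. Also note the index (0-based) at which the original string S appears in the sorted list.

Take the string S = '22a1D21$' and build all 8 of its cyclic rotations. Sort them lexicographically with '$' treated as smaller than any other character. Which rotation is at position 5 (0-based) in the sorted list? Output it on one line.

All 8 rotations (rotation i = S[i:]+S[:i]):
  rot[0] = 22a1D21$
  rot[1] = 2a1D21$2
  rot[2] = a1D21$22
  rot[3] = 1D21$22a
  rot[4] = D21$22a1
  rot[5] = 21$22a1D
  rot[6] = 1$22a1D2
  rot[7] = $22a1D21
Sorted (with $ < everything):
  sorted[0] = $22a1D21
  sorted[1] = 1$22a1D2
  sorted[2] = 1D21$22a
  sorted[3] = 21$22a1D
  sorted[4] = 22a1D21$
  sorted[5] = 2a1D21$2
  sorted[6] = D21$22a1
  sorted[7] = a1D21$22
sorted[5] = 2a1D21$2

Answer: 2a1D21$2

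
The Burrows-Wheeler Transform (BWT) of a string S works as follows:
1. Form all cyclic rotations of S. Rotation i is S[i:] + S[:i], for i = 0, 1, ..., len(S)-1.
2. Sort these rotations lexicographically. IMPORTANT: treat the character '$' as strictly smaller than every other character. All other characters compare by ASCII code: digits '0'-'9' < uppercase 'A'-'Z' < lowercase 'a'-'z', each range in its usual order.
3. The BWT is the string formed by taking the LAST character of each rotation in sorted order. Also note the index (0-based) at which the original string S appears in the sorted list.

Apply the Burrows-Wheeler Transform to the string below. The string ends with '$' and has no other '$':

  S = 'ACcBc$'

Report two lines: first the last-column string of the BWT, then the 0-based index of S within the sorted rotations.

All 6 rotations (rotation i = S[i:]+S[:i]):
  rot[0] = ACcBc$
  rot[1] = CcBc$A
  rot[2] = cBc$AC
  rot[3] = Bc$ACc
  rot[4] = c$ACcB
  rot[5] = $ACcBc
Sorted (with $ < everything):
  sorted[0] = $ACcBc  (last char: 'c')
  sorted[1] = ACcBc$  (last char: '$')
  sorted[2] = Bc$ACc  (last char: 'c')
  sorted[3] = CcBc$A  (last char: 'A')
  sorted[4] = c$ACcB  (last char: 'B')
  sorted[5] = cBc$AC  (last char: 'C')
Last column: c$cABC
Original string S is at sorted index 1

Answer: c$cABC
1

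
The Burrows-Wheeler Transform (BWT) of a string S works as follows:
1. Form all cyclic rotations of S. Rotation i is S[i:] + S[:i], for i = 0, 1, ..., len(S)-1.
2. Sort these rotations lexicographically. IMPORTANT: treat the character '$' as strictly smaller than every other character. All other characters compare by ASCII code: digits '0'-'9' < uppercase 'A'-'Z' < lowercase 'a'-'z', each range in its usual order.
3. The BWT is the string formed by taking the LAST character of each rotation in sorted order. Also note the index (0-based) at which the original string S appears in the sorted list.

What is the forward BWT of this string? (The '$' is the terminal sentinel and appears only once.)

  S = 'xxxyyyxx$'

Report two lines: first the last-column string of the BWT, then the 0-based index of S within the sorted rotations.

All 9 rotations (rotation i = S[i:]+S[:i]):
  rot[0] = xxxyyyxx$
  rot[1] = xxyyyxx$x
  rot[2] = xyyyxx$xx
  rot[3] = yyyxx$xxx
  rot[4] = yyxx$xxxy
  rot[5] = yxx$xxxyy
  rot[6] = xx$xxxyyy
  rot[7] = x$xxxyyyx
  rot[8] = $xxxyyyxx
Sorted (with $ < everything):
  sorted[0] = $xxxyyyxx  (last char: 'x')
  sorted[1] = x$xxxyyyx  (last char: 'x')
  sorted[2] = xx$xxxyyy  (last char: 'y')
  sorted[3] = xxxyyyxx$  (last char: '$')
  sorted[4] = xxyyyxx$x  (last char: 'x')
  sorted[5] = xyyyxx$xx  (last char: 'x')
  sorted[6] = yxx$xxxyy  (last char: 'y')
  sorted[7] = yyxx$xxxy  (last char: 'y')
  sorted[8] = yyyxx$xxx  (last char: 'x')
Last column: xxy$xxyyx
Original string S is at sorted index 3

Answer: xxy$xxyyx
3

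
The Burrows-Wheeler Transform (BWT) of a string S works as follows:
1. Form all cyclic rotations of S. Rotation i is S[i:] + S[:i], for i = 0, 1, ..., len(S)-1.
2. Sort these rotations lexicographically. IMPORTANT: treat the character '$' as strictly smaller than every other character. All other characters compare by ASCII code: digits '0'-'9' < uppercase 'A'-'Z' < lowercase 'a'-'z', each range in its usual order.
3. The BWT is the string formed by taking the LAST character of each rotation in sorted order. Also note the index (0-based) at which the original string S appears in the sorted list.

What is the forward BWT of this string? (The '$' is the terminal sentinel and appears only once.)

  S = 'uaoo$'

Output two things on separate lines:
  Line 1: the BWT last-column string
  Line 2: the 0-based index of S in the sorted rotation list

Answer: ouoa$
4

Derivation:
All 5 rotations (rotation i = S[i:]+S[:i]):
  rot[0] = uaoo$
  rot[1] = aoo$u
  rot[2] = oo$ua
  rot[3] = o$uao
  rot[4] = $uaoo
Sorted (with $ < everything):
  sorted[0] = $uaoo  (last char: 'o')
  sorted[1] = aoo$u  (last char: 'u')
  sorted[2] = o$uao  (last char: 'o')
  sorted[3] = oo$ua  (last char: 'a')
  sorted[4] = uaoo$  (last char: '$')
Last column: ouoa$
Original string S is at sorted index 4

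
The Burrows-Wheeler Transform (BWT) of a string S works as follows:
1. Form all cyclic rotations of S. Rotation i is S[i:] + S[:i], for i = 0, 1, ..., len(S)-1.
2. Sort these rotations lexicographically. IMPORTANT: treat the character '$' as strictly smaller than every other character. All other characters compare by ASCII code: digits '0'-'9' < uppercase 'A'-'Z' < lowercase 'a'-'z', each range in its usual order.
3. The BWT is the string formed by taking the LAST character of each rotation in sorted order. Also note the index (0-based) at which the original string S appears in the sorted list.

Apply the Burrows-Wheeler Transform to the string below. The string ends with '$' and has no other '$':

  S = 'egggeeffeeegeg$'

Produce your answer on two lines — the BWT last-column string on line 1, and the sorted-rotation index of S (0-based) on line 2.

All 15 rotations (rotation i = S[i:]+S[:i]):
  rot[0] = egggeeffeeegeg$
  rot[1] = gggeeffeeegeg$e
  rot[2] = ggeeffeeegeg$eg
  rot[3] = geeffeeegeg$egg
  rot[4] = eeffeeegeg$eggg
  rot[5] = effeeegeg$eggge
  rot[6] = ffeeegeg$egggee
  rot[7] = feeegeg$egggeef
  rot[8] = eeegeg$egggeeff
  rot[9] = eegeg$egggeeffe
  rot[10] = egeg$egggeeffee
  rot[11] = geg$egggeeffeee
  rot[12] = eg$egggeeffeeeg
  rot[13] = g$egggeeffeeege
  rot[14] = $egggeeffeeegeg
Sorted (with $ < everything):
  sorted[0] = $egggeeffeeegeg  (last char: 'g')
  sorted[1] = eeegeg$egggeeff  (last char: 'f')
  sorted[2] = eeffeeegeg$eggg  (last char: 'g')
  sorted[3] = eegeg$egggeeffe  (last char: 'e')
  sorted[4] = effeeegeg$eggge  (last char: 'e')
  sorted[5] = eg$egggeeffeeeg  (last char: 'g')
  sorted[6] = egeg$egggeeffee  (last char: 'e')
  sorted[7] = egggeeffeeegeg$  (last char: '$')
  sorted[8] = feeegeg$egggeef  (last char: 'f')
  sorted[9] = ffeeegeg$egggee  (last char: 'e')
  sorted[10] = g$egggeeffeeege  (last char: 'e')
  sorted[11] = geeffeeegeg$egg  (last char: 'g')
  sorted[12] = geg$egggeeffeee  (last char: 'e')
  sorted[13] = ggeeffeeegeg$eg  (last char: 'g')
  sorted[14] = gggeeffeeegeg$e  (last char: 'e')
Last column: gfgeege$feegege
Original string S is at sorted index 7

Answer: gfgeege$feegege
7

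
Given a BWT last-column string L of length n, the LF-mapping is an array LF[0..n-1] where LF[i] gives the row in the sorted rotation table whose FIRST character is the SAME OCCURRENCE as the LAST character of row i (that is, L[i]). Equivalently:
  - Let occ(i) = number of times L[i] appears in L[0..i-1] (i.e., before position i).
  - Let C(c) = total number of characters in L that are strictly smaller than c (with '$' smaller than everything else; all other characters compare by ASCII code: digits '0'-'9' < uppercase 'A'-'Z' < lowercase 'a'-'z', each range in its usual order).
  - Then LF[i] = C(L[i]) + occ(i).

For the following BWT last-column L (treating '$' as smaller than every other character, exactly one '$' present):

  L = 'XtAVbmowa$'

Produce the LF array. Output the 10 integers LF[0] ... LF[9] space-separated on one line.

Char counts: '$':1, 'A':1, 'V':1, 'X':1, 'a':1, 'b':1, 'm':1, 'o':1, 't':1, 'w':1
C (first-col start): C('$')=0, C('A')=1, C('V')=2, C('X')=3, C('a')=4, C('b')=5, C('m')=6, C('o')=7, C('t')=8, C('w')=9
L[0]='X': occ=0, LF[0]=C('X')+0=3+0=3
L[1]='t': occ=0, LF[1]=C('t')+0=8+0=8
L[2]='A': occ=0, LF[2]=C('A')+0=1+0=1
L[3]='V': occ=0, LF[3]=C('V')+0=2+0=2
L[4]='b': occ=0, LF[4]=C('b')+0=5+0=5
L[5]='m': occ=0, LF[5]=C('m')+0=6+0=6
L[6]='o': occ=0, LF[6]=C('o')+0=7+0=7
L[7]='w': occ=0, LF[7]=C('w')+0=9+0=9
L[8]='a': occ=0, LF[8]=C('a')+0=4+0=4
L[9]='$': occ=0, LF[9]=C('$')+0=0+0=0

Answer: 3 8 1 2 5 6 7 9 4 0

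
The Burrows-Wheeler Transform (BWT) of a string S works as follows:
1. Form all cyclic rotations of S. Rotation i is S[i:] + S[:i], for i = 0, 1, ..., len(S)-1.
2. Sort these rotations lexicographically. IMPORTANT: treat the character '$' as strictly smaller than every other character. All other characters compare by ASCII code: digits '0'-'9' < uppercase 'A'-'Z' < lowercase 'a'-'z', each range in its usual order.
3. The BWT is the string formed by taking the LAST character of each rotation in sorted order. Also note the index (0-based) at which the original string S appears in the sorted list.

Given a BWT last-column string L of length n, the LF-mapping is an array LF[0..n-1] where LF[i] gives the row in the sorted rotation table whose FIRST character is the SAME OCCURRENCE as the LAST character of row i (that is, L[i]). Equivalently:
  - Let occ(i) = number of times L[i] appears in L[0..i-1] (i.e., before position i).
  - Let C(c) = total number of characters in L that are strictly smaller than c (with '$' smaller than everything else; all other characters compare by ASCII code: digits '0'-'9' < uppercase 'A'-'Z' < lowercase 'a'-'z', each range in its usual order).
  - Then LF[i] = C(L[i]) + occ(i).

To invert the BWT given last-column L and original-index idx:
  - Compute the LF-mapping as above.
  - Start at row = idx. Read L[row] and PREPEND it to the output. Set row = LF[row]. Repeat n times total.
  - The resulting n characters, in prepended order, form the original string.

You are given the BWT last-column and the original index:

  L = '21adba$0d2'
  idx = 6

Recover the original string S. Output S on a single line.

Answer: aa10b2dd2$

Derivation:
LF mapping: 3 2 5 8 7 6 0 1 9 4
Walk LF starting at row 6, prepending L[row]:
  step 1: row=6, L[6]='$', prepend. Next row=LF[6]=0
  step 2: row=0, L[0]='2', prepend. Next row=LF[0]=3
  step 3: row=3, L[3]='d', prepend. Next row=LF[3]=8
  step 4: row=8, L[8]='d', prepend. Next row=LF[8]=9
  step 5: row=9, L[9]='2', prepend. Next row=LF[9]=4
  step 6: row=4, L[4]='b', prepend. Next row=LF[4]=7
  step 7: row=7, L[7]='0', prepend. Next row=LF[7]=1
  step 8: row=1, L[1]='1', prepend. Next row=LF[1]=2
  step 9: row=2, L[2]='a', prepend. Next row=LF[2]=5
  step 10: row=5, L[5]='a', prepend. Next row=LF[5]=6
Reversed output: aa10b2dd2$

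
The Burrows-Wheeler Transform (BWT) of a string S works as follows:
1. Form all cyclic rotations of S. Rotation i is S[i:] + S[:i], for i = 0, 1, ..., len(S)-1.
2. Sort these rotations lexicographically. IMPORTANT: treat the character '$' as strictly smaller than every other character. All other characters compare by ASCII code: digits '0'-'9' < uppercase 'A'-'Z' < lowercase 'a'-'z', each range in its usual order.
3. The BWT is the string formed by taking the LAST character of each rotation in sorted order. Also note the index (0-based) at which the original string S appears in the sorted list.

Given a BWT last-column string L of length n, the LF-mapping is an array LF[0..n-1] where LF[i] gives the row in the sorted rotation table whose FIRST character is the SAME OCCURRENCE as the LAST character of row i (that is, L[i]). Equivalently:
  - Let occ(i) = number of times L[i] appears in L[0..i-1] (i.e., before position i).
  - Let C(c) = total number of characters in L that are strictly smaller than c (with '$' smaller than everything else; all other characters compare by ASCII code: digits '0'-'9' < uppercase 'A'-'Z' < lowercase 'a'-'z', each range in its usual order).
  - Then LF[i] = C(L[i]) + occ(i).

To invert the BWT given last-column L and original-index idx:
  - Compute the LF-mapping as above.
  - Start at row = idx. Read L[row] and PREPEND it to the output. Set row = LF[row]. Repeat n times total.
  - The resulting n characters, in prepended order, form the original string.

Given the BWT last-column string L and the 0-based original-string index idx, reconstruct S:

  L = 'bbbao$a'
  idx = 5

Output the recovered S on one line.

Answer: baobab$

Derivation:
LF mapping: 3 4 5 1 6 0 2
Walk LF starting at row 5, prepending L[row]:
  step 1: row=5, L[5]='$', prepend. Next row=LF[5]=0
  step 2: row=0, L[0]='b', prepend. Next row=LF[0]=3
  step 3: row=3, L[3]='a', prepend. Next row=LF[3]=1
  step 4: row=1, L[1]='b', prepend. Next row=LF[1]=4
  step 5: row=4, L[4]='o', prepend. Next row=LF[4]=6
  step 6: row=6, L[6]='a', prepend. Next row=LF[6]=2
  step 7: row=2, L[2]='b', prepend. Next row=LF[2]=5
Reversed output: baobab$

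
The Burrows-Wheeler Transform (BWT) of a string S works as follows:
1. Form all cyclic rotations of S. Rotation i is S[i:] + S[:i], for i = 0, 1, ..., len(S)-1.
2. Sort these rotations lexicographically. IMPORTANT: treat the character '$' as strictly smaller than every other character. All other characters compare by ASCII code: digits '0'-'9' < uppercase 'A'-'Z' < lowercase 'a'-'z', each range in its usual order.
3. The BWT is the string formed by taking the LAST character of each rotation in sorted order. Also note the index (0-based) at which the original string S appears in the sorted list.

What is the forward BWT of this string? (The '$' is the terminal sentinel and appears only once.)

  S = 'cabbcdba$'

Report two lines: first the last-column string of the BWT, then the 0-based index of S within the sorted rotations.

All 9 rotations (rotation i = S[i:]+S[:i]):
  rot[0] = cabbcdba$
  rot[1] = abbcdba$c
  rot[2] = bbcdba$ca
  rot[3] = bcdba$cab
  rot[4] = cdba$cabb
  rot[5] = dba$cabbc
  rot[6] = ba$cabbcd
  rot[7] = a$cabbcdb
  rot[8] = $cabbcdba
Sorted (with $ < everything):
  sorted[0] = $cabbcdba  (last char: 'a')
  sorted[1] = a$cabbcdb  (last char: 'b')
  sorted[2] = abbcdba$c  (last char: 'c')
  sorted[3] = ba$cabbcd  (last char: 'd')
  sorted[4] = bbcdba$ca  (last char: 'a')
  sorted[5] = bcdba$cab  (last char: 'b')
  sorted[6] = cabbcdba$  (last char: '$')
  sorted[7] = cdba$cabb  (last char: 'b')
  sorted[8] = dba$cabbc  (last char: 'c')
Last column: abcdab$bc
Original string S is at sorted index 6

Answer: abcdab$bc
6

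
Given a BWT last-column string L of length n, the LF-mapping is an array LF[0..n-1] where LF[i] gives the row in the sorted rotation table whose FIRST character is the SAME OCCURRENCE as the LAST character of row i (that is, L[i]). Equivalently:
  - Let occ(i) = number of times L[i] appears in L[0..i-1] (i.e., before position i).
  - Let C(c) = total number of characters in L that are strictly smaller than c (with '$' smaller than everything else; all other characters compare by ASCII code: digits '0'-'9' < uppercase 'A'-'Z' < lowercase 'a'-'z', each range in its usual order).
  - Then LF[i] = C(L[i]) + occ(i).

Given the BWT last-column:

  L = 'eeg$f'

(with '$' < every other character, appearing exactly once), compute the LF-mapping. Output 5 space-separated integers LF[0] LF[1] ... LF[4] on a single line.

Char counts: '$':1, 'e':2, 'f':1, 'g':1
C (first-col start): C('$')=0, C('e')=1, C('f')=3, C('g')=4
L[0]='e': occ=0, LF[0]=C('e')+0=1+0=1
L[1]='e': occ=1, LF[1]=C('e')+1=1+1=2
L[2]='g': occ=0, LF[2]=C('g')+0=4+0=4
L[3]='$': occ=0, LF[3]=C('$')+0=0+0=0
L[4]='f': occ=0, LF[4]=C('f')+0=3+0=3

Answer: 1 2 4 0 3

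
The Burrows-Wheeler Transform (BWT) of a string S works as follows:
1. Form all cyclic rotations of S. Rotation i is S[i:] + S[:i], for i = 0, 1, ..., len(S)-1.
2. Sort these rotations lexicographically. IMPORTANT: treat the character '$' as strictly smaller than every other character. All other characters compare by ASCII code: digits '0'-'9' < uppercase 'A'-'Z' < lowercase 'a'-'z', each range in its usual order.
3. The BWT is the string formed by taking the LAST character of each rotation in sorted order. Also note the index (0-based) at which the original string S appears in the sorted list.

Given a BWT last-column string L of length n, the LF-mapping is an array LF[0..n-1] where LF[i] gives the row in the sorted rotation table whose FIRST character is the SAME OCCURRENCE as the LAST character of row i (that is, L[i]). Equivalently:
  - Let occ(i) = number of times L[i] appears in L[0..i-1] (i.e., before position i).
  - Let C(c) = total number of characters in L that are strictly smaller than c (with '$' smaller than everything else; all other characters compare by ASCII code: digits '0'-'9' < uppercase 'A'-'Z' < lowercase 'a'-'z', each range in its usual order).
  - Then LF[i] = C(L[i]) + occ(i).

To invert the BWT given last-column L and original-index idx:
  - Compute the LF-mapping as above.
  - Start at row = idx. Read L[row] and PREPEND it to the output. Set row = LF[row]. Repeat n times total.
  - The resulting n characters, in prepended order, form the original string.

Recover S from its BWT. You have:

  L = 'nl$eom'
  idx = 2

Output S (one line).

Answer: lemon$

Derivation:
LF mapping: 4 2 0 1 5 3
Walk LF starting at row 2, prepending L[row]:
  step 1: row=2, L[2]='$', prepend. Next row=LF[2]=0
  step 2: row=0, L[0]='n', prepend. Next row=LF[0]=4
  step 3: row=4, L[4]='o', prepend. Next row=LF[4]=5
  step 4: row=5, L[5]='m', prepend. Next row=LF[5]=3
  step 5: row=3, L[3]='e', prepend. Next row=LF[3]=1
  step 6: row=1, L[1]='l', prepend. Next row=LF[1]=2
Reversed output: lemon$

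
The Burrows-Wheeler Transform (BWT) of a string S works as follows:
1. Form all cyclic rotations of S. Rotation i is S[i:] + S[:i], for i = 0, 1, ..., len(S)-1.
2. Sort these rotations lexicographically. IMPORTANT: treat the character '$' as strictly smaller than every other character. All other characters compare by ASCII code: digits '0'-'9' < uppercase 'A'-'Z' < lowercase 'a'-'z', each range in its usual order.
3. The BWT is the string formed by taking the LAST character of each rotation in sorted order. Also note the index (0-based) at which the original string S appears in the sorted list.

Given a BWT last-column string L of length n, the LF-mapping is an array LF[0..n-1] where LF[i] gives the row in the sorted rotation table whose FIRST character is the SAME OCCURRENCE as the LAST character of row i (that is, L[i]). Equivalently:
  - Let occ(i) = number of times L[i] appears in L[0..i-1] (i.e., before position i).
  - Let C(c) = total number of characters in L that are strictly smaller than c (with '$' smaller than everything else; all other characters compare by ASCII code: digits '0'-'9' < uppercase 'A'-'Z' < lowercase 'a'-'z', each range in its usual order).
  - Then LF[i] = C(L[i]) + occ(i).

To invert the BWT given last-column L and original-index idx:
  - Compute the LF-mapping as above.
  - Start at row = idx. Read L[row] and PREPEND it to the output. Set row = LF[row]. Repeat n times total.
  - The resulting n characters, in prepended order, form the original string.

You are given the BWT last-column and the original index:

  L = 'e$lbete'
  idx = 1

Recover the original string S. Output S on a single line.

LF mapping: 2 0 5 1 3 6 4
Walk LF starting at row 1, prepending L[row]:
  step 1: row=1, L[1]='$', prepend. Next row=LF[1]=0
  step 2: row=0, L[0]='e', prepend. Next row=LF[0]=2
  step 3: row=2, L[2]='l', prepend. Next row=LF[2]=5
  step 4: row=5, L[5]='t', prepend. Next row=LF[5]=6
  step 5: row=6, L[6]='e', prepend. Next row=LF[6]=4
  step 6: row=4, L[4]='e', prepend. Next row=LF[4]=3
  step 7: row=3, L[3]='b', prepend. Next row=LF[3]=1
Reversed output: beetle$

Answer: beetle$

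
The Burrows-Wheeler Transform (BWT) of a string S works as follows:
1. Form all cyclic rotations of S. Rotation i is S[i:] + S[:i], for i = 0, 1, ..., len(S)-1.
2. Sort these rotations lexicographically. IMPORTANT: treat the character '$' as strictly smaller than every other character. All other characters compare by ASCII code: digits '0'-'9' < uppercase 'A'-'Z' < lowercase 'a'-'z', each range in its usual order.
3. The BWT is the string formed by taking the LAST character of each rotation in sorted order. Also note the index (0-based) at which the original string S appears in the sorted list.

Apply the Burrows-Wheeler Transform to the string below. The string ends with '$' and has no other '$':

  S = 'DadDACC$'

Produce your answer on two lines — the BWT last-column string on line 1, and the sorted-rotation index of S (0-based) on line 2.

All 8 rotations (rotation i = S[i:]+S[:i]):
  rot[0] = DadDACC$
  rot[1] = adDACC$D
  rot[2] = dDACC$Da
  rot[3] = DACC$Dad
  rot[4] = ACC$DadD
  rot[5] = CC$DadDA
  rot[6] = C$DadDAC
  rot[7] = $DadDACC
Sorted (with $ < everything):
  sorted[0] = $DadDACC  (last char: 'C')
  sorted[1] = ACC$DadD  (last char: 'D')
  sorted[2] = C$DadDAC  (last char: 'C')
  sorted[3] = CC$DadDA  (last char: 'A')
  sorted[4] = DACC$Dad  (last char: 'd')
  sorted[5] = DadDACC$  (last char: '$')
  sorted[6] = adDACC$D  (last char: 'D')
  sorted[7] = dDACC$Da  (last char: 'a')
Last column: CDCAd$Da
Original string S is at sorted index 5

Answer: CDCAd$Da
5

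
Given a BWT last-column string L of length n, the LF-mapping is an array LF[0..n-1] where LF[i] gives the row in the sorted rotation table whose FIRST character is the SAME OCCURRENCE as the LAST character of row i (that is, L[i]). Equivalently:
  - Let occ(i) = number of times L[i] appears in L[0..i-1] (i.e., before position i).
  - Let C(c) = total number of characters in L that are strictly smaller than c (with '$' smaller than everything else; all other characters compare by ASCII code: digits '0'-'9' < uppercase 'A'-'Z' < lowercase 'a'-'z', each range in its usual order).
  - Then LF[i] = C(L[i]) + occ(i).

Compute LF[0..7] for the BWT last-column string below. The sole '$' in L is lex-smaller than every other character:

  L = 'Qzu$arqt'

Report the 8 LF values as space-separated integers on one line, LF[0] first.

Char counts: '$':1, 'Q':1, 'a':1, 'q':1, 'r':1, 't':1, 'u':1, 'z':1
C (first-col start): C('$')=0, C('Q')=1, C('a')=2, C('q')=3, C('r')=4, C('t')=5, C('u')=6, C('z')=7
L[0]='Q': occ=0, LF[0]=C('Q')+0=1+0=1
L[1]='z': occ=0, LF[1]=C('z')+0=7+0=7
L[2]='u': occ=0, LF[2]=C('u')+0=6+0=6
L[3]='$': occ=0, LF[3]=C('$')+0=0+0=0
L[4]='a': occ=0, LF[4]=C('a')+0=2+0=2
L[5]='r': occ=0, LF[5]=C('r')+0=4+0=4
L[6]='q': occ=0, LF[6]=C('q')+0=3+0=3
L[7]='t': occ=0, LF[7]=C('t')+0=5+0=5

Answer: 1 7 6 0 2 4 3 5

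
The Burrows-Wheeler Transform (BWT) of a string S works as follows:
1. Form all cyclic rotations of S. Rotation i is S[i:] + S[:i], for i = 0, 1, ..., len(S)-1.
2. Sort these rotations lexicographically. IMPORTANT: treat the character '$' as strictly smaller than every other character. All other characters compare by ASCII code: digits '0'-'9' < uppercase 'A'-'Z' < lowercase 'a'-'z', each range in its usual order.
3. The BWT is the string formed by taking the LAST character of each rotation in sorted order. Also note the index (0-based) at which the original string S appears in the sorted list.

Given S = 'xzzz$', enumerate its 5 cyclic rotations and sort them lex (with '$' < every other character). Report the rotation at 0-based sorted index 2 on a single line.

Answer: z$xzz

Derivation:
All 5 rotations (rotation i = S[i:]+S[:i]):
  rot[0] = xzzz$
  rot[1] = zzz$x
  rot[2] = zz$xz
  rot[3] = z$xzz
  rot[4] = $xzzz
Sorted (with $ < everything):
  sorted[0] = $xzzz
  sorted[1] = xzzz$
  sorted[2] = z$xzz
  sorted[3] = zz$xz
  sorted[4] = zzz$x
sorted[2] = z$xzz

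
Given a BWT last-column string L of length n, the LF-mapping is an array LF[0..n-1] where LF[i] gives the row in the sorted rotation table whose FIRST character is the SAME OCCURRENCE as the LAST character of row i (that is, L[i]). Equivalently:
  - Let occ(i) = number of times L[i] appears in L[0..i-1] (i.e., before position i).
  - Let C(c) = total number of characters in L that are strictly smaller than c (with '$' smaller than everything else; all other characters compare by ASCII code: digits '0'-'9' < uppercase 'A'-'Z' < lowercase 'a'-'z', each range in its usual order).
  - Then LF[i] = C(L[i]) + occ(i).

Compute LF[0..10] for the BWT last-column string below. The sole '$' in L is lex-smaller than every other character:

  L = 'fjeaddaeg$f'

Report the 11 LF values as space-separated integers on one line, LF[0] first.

Char counts: '$':1, 'a':2, 'd':2, 'e':2, 'f':2, 'g':1, 'j':1
C (first-col start): C('$')=0, C('a')=1, C('d')=3, C('e')=5, C('f')=7, C('g')=9, C('j')=10
L[0]='f': occ=0, LF[0]=C('f')+0=7+0=7
L[1]='j': occ=0, LF[1]=C('j')+0=10+0=10
L[2]='e': occ=0, LF[2]=C('e')+0=5+0=5
L[3]='a': occ=0, LF[3]=C('a')+0=1+0=1
L[4]='d': occ=0, LF[4]=C('d')+0=3+0=3
L[5]='d': occ=1, LF[5]=C('d')+1=3+1=4
L[6]='a': occ=1, LF[6]=C('a')+1=1+1=2
L[7]='e': occ=1, LF[7]=C('e')+1=5+1=6
L[8]='g': occ=0, LF[8]=C('g')+0=9+0=9
L[9]='$': occ=0, LF[9]=C('$')+0=0+0=0
L[10]='f': occ=1, LF[10]=C('f')+1=7+1=8

Answer: 7 10 5 1 3 4 2 6 9 0 8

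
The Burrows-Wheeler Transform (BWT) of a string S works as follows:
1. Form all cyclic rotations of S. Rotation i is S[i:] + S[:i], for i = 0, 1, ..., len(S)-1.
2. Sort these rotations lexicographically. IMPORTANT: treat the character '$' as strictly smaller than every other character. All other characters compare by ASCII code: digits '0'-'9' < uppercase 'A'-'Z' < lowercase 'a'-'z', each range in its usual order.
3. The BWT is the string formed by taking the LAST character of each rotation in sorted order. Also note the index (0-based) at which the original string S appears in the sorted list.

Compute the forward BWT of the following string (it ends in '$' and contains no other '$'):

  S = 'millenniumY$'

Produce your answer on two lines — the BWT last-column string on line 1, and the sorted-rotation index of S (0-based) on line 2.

All 12 rotations (rotation i = S[i:]+S[:i]):
  rot[0] = millenniumY$
  rot[1] = illenniumY$m
  rot[2] = llenniumY$mi
  rot[3] = lenniumY$mil
  rot[4] = enniumY$mill
  rot[5] = nniumY$mille
  rot[6] = niumY$millen
  rot[7] = iumY$millenn
  rot[8] = umY$millenni
  rot[9] = mY$millenniu
  rot[10] = Y$millennium
  rot[11] = $millenniumY
Sorted (with $ < everything):
  sorted[0] = $millenniumY  (last char: 'Y')
  sorted[1] = Y$millennium  (last char: 'm')
  sorted[2] = enniumY$mill  (last char: 'l')
  sorted[3] = illenniumY$m  (last char: 'm')
  sorted[4] = iumY$millenn  (last char: 'n')
  sorted[5] = lenniumY$mil  (last char: 'l')
  sorted[6] = llenniumY$mi  (last char: 'i')
  sorted[7] = mY$millenniu  (last char: 'u')
  sorted[8] = millenniumY$  (last char: '$')
  sorted[9] = niumY$millen  (last char: 'n')
  sorted[10] = nniumY$mille  (last char: 'e')
  sorted[11] = umY$millenni  (last char: 'i')
Last column: Ymlmnliu$nei
Original string S is at sorted index 8

Answer: Ymlmnliu$nei
8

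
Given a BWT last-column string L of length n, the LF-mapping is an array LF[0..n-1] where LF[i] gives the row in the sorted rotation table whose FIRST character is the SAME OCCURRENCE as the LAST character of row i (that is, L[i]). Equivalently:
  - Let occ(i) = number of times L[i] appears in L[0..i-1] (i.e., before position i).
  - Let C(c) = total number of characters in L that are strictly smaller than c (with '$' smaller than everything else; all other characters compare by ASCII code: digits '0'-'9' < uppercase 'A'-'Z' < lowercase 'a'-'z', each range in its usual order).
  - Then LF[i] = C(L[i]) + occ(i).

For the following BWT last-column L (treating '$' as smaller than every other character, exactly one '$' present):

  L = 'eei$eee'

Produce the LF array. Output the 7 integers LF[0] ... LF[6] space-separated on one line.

Answer: 1 2 6 0 3 4 5

Derivation:
Char counts: '$':1, 'e':5, 'i':1
C (first-col start): C('$')=0, C('e')=1, C('i')=6
L[0]='e': occ=0, LF[0]=C('e')+0=1+0=1
L[1]='e': occ=1, LF[1]=C('e')+1=1+1=2
L[2]='i': occ=0, LF[2]=C('i')+0=6+0=6
L[3]='$': occ=0, LF[3]=C('$')+0=0+0=0
L[4]='e': occ=2, LF[4]=C('e')+2=1+2=3
L[5]='e': occ=3, LF[5]=C('e')+3=1+3=4
L[6]='e': occ=4, LF[6]=C('e')+4=1+4=5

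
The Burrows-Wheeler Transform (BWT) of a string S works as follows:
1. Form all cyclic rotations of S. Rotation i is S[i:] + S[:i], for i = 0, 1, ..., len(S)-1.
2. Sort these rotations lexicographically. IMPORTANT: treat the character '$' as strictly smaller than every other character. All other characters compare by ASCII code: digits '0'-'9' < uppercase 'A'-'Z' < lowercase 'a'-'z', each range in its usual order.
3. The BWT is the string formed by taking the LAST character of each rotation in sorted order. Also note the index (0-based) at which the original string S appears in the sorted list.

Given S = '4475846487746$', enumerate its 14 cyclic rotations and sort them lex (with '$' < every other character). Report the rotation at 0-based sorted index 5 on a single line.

All 14 rotations (rotation i = S[i:]+S[:i]):
  rot[0] = 4475846487746$
  rot[1] = 475846487746$4
  rot[2] = 75846487746$44
  rot[3] = 5846487746$447
  rot[4] = 846487746$4475
  rot[5] = 46487746$44758
  rot[6] = 6487746$447584
  rot[7] = 487746$4475846
  rot[8] = 87746$44758464
  rot[9] = 7746$447584648
  rot[10] = 746$4475846487
  rot[11] = 46$44758464877
  rot[12] = 6$447584648774
  rot[13] = $4475846487746
Sorted (with $ < everything):
  sorted[0] = $4475846487746
  sorted[1] = 4475846487746$
  sorted[2] = 46$44758464877
  sorted[3] = 46487746$44758
  sorted[4] = 475846487746$4
  sorted[5] = 487746$4475846
  sorted[6] = 5846487746$447
  sorted[7] = 6$447584648774
  sorted[8] = 6487746$447584
  sorted[9] = 746$4475846487
  sorted[10] = 75846487746$44
  sorted[11] = 7746$447584648
  sorted[12] = 846487746$4475
  sorted[13] = 87746$44758464
sorted[5] = 487746$4475846

Answer: 487746$4475846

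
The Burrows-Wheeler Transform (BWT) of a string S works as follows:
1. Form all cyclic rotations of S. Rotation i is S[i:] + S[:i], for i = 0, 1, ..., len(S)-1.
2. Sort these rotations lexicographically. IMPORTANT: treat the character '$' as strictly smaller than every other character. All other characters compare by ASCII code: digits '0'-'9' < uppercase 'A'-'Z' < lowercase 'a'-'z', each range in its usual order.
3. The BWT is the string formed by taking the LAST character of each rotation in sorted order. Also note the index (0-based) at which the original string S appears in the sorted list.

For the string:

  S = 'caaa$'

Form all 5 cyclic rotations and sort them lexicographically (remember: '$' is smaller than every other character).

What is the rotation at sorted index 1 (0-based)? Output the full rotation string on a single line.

All 5 rotations (rotation i = S[i:]+S[:i]):
  rot[0] = caaa$
  rot[1] = aaa$c
  rot[2] = aa$ca
  rot[3] = a$caa
  rot[4] = $caaa
Sorted (with $ < everything):
  sorted[0] = $caaa
  sorted[1] = a$caa
  sorted[2] = aa$ca
  sorted[3] = aaa$c
  sorted[4] = caaa$
sorted[1] = a$caa

Answer: a$caa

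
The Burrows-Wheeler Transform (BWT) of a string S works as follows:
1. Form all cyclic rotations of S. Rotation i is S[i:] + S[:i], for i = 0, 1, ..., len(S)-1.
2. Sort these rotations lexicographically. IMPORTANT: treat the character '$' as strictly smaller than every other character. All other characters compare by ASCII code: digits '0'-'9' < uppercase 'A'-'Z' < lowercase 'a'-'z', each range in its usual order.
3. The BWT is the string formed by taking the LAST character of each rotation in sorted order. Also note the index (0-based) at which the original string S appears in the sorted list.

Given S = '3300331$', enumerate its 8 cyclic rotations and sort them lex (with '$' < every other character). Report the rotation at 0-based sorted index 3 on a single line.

All 8 rotations (rotation i = S[i:]+S[:i]):
  rot[0] = 3300331$
  rot[1] = 300331$3
  rot[2] = 00331$33
  rot[3] = 0331$330
  rot[4] = 331$3300
  rot[5] = 31$33003
  rot[6] = 1$330033
  rot[7] = $3300331
Sorted (with $ < everything):
  sorted[0] = $3300331
  sorted[1] = 00331$33
  sorted[2] = 0331$330
  sorted[3] = 1$330033
  sorted[4] = 300331$3
  sorted[5] = 31$33003
  sorted[6] = 3300331$
  sorted[7] = 331$3300
sorted[3] = 1$330033

Answer: 1$330033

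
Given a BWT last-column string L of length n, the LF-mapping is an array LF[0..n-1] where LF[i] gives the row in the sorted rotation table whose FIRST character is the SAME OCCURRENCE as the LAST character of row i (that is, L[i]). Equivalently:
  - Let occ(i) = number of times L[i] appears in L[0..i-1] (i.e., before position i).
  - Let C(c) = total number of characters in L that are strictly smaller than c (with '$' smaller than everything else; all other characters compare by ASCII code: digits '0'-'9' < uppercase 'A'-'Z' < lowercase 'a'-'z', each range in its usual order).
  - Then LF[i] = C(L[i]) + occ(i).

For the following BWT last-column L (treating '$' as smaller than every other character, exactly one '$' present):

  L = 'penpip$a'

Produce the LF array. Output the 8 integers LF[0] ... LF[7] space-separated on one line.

Char counts: '$':1, 'a':1, 'e':1, 'i':1, 'n':1, 'p':3
C (first-col start): C('$')=0, C('a')=1, C('e')=2, C('i')=3, C('n')=4, C('p')=5
L[0]='p': occ=0, LF[0]=C('p')+0=5+0=5
L[1]='e': occ=0, LF[1]=C('e')+0=2+0=2
L[2]='n': occ=0, LF[2]=C('n')+0=4+0=4
L[3]='p': occ=1, LF[3]=C('p')+1=5+1=6
L[4]='i': occ=0, LF[4]=C('i')+0=3+0=3
L[5]='p': occ=2, LF[5]=C('p')+2=5+2=7
L[6]='$': occ=0, LF[6]=C('$')+0=0+0=0
L[7]='a': occ=0, LF[7]=C('a')+0=1+0=1

Answer: 5 2 4 6 3 7 0 1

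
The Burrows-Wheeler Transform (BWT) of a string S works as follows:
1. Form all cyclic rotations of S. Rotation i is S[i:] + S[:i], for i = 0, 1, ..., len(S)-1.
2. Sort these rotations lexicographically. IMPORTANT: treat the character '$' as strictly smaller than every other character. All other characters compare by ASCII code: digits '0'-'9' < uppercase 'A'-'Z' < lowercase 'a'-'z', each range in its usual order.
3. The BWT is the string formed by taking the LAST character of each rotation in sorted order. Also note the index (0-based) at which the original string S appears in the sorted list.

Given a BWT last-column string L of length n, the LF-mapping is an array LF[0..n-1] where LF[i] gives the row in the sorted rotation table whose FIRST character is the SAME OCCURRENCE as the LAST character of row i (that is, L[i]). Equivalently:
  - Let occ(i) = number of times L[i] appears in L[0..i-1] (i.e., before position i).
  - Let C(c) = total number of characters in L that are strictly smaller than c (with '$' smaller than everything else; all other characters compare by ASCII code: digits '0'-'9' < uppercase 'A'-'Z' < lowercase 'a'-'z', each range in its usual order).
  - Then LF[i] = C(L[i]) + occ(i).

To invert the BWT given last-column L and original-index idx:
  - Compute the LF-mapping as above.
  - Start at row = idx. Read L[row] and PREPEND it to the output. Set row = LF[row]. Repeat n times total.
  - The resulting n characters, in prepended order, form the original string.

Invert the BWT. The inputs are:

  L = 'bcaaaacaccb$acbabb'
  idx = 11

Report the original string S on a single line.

LF mapping: 8 13 1 2 3 4 14 5 15 16 9 0 6 17 10 7 11 12
Walk LF starting at row 11, prepending L[row]:
  step 1: row=11, L[11]='$', prepend. Next row=LF[11]=0
  step 2: row=0, L[0]='b', prepend. Next row=LF[0]=8
  step 3: row=8, L[8]='c', prepend. Next row=LF[8]=15
  step 4: row=15, L[15]='a', prepend. Next row=LF[15]=7
  step 5: row=7, L[7]='a', prepend. Next row=LF[7]=5
  step 6: row=5, L[5]='a', prepend. Next row=LF[5]=4
  step 7: row=4, L[4]='a', prepend. Next row=LF[4]=3
  step 8: row=3, L[3]='a', prepend. Next row=LF[3]=2
  step 9: row=2, L[2]='a', prepend. Next row=LF[2]=1
  step 10: row=1, L[1]='c', prepend. Next row=LF[1]=13
  step 11: row=13, L[13]='c', prepend. Next row=LF[13]=17
  step 12: row=17, L[17]='b', prepend. Next row=LF[17]=12
  step 13: row=12, L[12]='a', prepend. Next row=LF[12]=6
  step 14: row=6, L[6]='c', prepend. Next row=LF[6]=14
  step 15: row=14, L[14]='b', prepend. Next row=LF[14]=10
  step 16: row=10, L[10]='b', prepend. Next row=LF[10]=9
  step 17: row=9, L[9]='c', prepend. Next row=LF[9]=16
  step 18: row=16, L[16]='b', prepend. Next row=LF[16]=11
Reversed output: bcbbcabccaaaaaacb$

Answer: bcbbcabccaaaaaacb$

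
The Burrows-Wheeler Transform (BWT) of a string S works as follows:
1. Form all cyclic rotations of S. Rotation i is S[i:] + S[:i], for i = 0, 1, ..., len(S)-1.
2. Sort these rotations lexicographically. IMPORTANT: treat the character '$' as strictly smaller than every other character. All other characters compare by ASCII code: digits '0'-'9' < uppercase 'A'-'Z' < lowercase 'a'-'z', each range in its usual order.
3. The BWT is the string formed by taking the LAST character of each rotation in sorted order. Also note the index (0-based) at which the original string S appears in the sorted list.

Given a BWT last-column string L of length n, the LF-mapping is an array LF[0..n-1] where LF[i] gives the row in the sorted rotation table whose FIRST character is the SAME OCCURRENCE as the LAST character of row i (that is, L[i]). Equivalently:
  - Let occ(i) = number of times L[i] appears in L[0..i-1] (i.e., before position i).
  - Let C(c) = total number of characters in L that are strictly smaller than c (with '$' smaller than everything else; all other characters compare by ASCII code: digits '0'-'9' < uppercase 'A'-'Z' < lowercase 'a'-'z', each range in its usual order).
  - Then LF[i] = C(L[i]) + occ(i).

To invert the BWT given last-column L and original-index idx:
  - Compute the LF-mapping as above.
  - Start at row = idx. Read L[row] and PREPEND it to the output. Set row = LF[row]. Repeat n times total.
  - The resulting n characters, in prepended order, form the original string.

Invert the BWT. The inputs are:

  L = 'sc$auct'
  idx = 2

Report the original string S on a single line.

Answer: cactus$

Derivation:
LF mapping: 4 2 0 1 6 3 5
Walk LF starting at row 2, prepending L[row]:
  step 1: row=2, L[2]='$', prepend. Next row=LF[2]=0
  step 2: row=0, L[0]='s', prepend. Next row=LF[0]=4
  step 3: row=4, L[4]='u', prepend. Next row=LF[4]=6
  step 4: row=6, L[6]='t', prepend. Next row=LF[6]=5
  step 5: row=5, L[5]='c', prepend. Next row=LF[5]=3
  step 6: row=3, L[3]='a', prepend. Next row=LF[3]=1
  step 7: row=1, L[1]='c', prepend. Next row=LF[1]=2
Reversed output: cactus$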